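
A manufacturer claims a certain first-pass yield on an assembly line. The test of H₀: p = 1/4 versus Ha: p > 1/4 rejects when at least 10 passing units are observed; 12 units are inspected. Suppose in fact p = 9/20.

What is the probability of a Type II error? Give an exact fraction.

812745962073749/819200000000000

A Type II error is failing to reject when Ha holds: with p = 9/20, β = P(Y ≤ 9).
Adding the binomial probabilities P(Y=0)+…+P(Y=9) at p = 9/20 gives 812745962073749/819200000000000.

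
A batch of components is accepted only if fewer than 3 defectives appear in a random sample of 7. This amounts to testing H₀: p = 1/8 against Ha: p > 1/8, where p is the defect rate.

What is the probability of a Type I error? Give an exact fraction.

97119/2097152

α = P(reject H₀ | H₀ true) = P(Y ≥ 3 | p = 1/8), Y ~ Binomial(7, 1/8).
Computing the lower-tail complement: 1 − 2000033/2097152 = 97119/2097152.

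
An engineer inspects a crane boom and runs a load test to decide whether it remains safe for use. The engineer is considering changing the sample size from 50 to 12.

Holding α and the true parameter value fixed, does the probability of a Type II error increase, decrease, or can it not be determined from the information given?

It increases.

Reducing n widens both sampling distributions, so the test has less ability to distinguish Ha from H₀.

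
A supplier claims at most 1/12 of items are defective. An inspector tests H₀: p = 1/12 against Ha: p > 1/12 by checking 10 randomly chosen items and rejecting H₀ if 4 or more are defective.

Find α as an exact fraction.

34654379/5159780352

The significance level is the probability, assuming p = 1/12, of seeing 4 or more defectives in 10 draws.
Computing the lower-tail complement: 1 − 5125125973/5159780352 = 34654379/5159780352.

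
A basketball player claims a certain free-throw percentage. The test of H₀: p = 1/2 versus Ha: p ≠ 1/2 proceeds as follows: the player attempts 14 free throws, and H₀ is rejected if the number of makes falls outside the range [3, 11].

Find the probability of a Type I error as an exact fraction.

53/4096

The significance level is the null-hypothesis probability of the rejection region {≤2} ∪ {≥12}.
Each tail has probability (1 + 14 + 91)/16384; doubling gives α = 212/16384 = 53/4096.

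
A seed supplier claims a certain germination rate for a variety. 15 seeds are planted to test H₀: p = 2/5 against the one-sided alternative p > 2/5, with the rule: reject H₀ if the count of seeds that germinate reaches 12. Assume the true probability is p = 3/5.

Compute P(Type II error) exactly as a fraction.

β = P(fail to reject H₀ | Ha true) = P(K ≤ 11 | p = 3/5), K ~ Binomial(15, 3/5).
Summing C(15,j)·(3/5)^j·(2/5)^{15-j} for j = 0..11 gives 27755679248/30517578125.

27755679248/30517578125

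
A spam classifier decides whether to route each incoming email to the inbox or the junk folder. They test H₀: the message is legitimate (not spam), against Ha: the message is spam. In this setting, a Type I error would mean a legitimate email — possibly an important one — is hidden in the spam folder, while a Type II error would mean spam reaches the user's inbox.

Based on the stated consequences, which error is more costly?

Type I error

The Type I consequence (a legitimate email — possibly an important one — is hidden in the spam folder) is more severe than the Type II consequence (spam reaches the user's inbox).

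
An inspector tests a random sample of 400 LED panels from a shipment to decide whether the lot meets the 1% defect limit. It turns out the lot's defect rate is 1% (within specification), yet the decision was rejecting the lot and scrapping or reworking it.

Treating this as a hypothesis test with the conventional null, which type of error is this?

The null hypothesis here is that the lot's defect rate is 1% (within specification).
'Rejecting the lot and scrapping or reworking it' corresponds to rejecting H₀.
H₀ was rejected but H₀ is true — a Type I error (false positive).

Type I error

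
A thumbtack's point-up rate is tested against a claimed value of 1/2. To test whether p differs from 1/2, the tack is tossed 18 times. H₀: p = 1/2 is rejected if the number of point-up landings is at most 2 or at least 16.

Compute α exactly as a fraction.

Under H₀, Y ~ Binomial(18, 1/2); α is the probability of landing in either tail, P(Y ≤ 2) + P(Y ≥ 16).
By symmetry, α = 2·P(Y ≤ 2) = 2·(1 + 18 + 153)/262144 = 344/262144 = 43/32768.

43/32768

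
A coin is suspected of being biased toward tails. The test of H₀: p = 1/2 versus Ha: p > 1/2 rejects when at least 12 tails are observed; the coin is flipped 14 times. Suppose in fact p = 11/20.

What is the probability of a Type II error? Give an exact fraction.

805268516435735481/819200000000000000

Under the alternative p = 11/20, K ~ Binomial(14, 11/20); β is the probability the test does not reject, P(K < 12).
Adding the binomial probabilities P(K=0)+…+P(K=11) at p = 11/20 gives 805268516435735481/819200000000000000.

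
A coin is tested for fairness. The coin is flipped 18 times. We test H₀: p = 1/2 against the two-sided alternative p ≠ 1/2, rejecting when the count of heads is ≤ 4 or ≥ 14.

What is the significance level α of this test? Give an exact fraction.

Under H₀, X ~ Binomial(18, 1/2); α is the probability of landing in either tail, P(X ≤ 4) + P(X ≥ 14).
By symmetry, α = 2·P(X ≤ 4) = 2·(1 + 18 + 153 + 816 + 3060)/262144 = 8096/262144 = 253/8192.

253/8192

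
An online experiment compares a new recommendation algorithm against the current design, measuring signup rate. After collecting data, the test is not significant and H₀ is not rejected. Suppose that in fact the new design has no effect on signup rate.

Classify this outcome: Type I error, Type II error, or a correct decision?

The conventional null hypothesis here is that the new design has no effect on signup rate.
The test retained a true H₀ — the decision matches the true state.

Neither — the decision is correct.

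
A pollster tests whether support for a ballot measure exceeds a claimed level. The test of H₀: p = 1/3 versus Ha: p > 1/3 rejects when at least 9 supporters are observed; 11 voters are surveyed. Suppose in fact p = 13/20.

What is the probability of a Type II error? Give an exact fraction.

32762721984671/40960000000000

A Type II error is failing to reject when Ha holds: with p = 13/20, β = P(X ≤ 8).
Summing C(11,j)·(13/20)^j·(7/20)^{11-j} for j = 0..8 gives 32762721984671/40960000000000.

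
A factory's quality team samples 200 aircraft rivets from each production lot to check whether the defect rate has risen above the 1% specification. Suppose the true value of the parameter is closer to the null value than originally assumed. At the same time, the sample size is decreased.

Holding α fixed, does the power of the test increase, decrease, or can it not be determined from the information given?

When the true parameter is near the null value, the test has a harder time distinguishing Ha from H₀. Reducing n widens both sampling distributions, so the test has less ability to distinguish Ha from H₀. Both changes push β in the same direction.
Since power = 1 − β and β increases, power decreases.

It decreases.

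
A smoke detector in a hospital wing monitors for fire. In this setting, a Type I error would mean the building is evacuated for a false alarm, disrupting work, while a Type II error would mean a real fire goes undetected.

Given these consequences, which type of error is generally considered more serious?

Type II error

The Type II consequence (a real fire goes undetected) is more severe than the Type I consequence (the building is evacuated for a false alarm, disrupting work).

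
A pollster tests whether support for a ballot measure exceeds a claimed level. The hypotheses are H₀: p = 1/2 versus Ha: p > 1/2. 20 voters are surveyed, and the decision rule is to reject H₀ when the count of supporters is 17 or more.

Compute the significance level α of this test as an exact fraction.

1351/1048576

α = P(reject H₀ | H₀ true) = P(Y ≥ 17 | p = 1/2), with Y ~ Binomial(20, 1/2).
P(Y ≥ 17) = [C(20,17) + C(20,18) + C(20,19) + C(20,20)] / 2^20 = (1140 + 190 + 20 + 1) / 1048576 = 1351/1048576.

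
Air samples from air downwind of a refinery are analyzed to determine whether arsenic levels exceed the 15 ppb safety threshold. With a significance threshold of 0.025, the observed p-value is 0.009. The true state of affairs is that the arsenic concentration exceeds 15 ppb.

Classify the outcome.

No error (correct decision).

The conventional null hypothesis is that the arsenic concentration is at or below 15 ppb (safe).
Since p = 0.009 < α = 0.025, H₀ is rejected.
H₀ is false (actually the arsenic concentration exceeds 15 ppb).
The decision matches the true state — no error.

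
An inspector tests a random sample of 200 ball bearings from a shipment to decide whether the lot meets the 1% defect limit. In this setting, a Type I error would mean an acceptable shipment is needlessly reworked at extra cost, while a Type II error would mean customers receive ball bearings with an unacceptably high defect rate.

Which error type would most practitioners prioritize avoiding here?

The Type II consequence (customers receive ball bearings with an unacceptably high defect rate) is more severe than the Type I consequence (an acceptable shipment is needlessly reworked at extra cost).

Type II error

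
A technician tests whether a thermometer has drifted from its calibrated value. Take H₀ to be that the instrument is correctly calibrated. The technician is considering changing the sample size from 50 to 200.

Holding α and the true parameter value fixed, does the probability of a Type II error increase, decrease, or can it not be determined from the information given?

Increasing n separates the H₀ and Ha sampling distributions, so under Ha fewer outcomes land in the acceptance region.

It decreases.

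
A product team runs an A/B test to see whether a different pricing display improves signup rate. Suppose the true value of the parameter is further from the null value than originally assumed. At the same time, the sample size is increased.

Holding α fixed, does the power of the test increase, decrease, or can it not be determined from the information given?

A bigger departure from H₀ is easier for the test to detect, so it fails to reject less often. Increasing n separates the H₀ and Ha sampling distributions, so under Ha fewer outcomes land in the acceptance region. Both changes push β in the same direction.
Since power = 1 − β and β decreases, power increases.

It increases.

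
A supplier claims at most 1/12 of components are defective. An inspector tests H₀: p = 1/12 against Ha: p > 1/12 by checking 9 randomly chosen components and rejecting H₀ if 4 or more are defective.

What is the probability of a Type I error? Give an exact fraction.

5563363/1289945088

α = P(reject H₀ | H₀ true) = P(X ≥ 4 | p = 1/12), X ~ Binomial(9, 1/12).
α = 1 − P(X ≤ 3) = 1 − 1284381725/1289945088 = 5563363/1289945088.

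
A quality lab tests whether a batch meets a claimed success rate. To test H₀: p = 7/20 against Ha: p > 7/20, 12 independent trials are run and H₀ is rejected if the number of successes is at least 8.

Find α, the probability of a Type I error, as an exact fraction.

10447854386753/409600000000000

Under H₀, Y ~ Binomial(12, 7/20), and α = P(Y ≥ 8).
P(Y ≥ 8) = Σ_{j=8}^{12} C(12,j)·(7/20)^j·(13/20)^{12-j} = 10447854386753/409600000000000.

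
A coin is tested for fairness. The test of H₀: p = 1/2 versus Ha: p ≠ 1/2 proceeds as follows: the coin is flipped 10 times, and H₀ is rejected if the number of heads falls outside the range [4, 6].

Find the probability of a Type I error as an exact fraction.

Under H₀, X ~ Binomial(10, 1/2); α is the probability of landing in either tail, P(X ≤ 3) + P(X ≥ 7).
Each tail has probability (1 + 10 + 45 + 120)/1024; doubling gives α = 352/1024 = 11/32.

11/32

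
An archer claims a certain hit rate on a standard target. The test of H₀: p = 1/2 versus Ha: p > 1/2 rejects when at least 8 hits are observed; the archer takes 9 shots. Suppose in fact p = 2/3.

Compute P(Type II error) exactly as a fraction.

16867/19683

Under the alternative p = 2/3, S ~ Binomial(9, 2/3); β is the probability the test does not reject, P(S < 8).
Adding the binomial probabilities P(S=0)+…+P(S=7) at p = 2/3 gives 16867/19683.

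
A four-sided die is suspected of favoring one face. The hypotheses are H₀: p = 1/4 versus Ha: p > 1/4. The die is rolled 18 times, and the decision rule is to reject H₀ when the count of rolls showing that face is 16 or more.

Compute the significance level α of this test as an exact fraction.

The Type I error probability is α = P(K ≥ 16) computed under H₀, where K ~ Binomial(18, 1/4).
P(K ≥ 16) = Σ_{j=16}^{18} C(18,j)·(1/4)^j·(3/4)^{18-j} = 179/8589934592.

179/8589934592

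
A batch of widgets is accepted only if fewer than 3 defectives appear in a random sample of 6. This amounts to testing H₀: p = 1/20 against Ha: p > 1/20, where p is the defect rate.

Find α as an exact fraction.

14271/6400000

Under H₀, Y ~ Binomial(6, 1/20); the Type I error rate is P(Y ≥ 3).
α = 1 − P(Y ≤ 2) = 1 − 6385729/6400000 = 14271/6400000.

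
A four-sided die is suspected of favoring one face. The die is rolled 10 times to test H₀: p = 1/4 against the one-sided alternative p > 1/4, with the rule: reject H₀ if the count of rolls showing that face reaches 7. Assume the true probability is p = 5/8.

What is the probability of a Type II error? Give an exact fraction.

β = P(fail to reject H₀ | Ha true) = P(S ≤ 6 | p = 5/8), S ~ Binomial(10, 5/8).
Summing C(10,j)·(5/8)^j·(3/8)^{10-j} for j = 0..6 gives 148513581/268435456.

148513581/268435456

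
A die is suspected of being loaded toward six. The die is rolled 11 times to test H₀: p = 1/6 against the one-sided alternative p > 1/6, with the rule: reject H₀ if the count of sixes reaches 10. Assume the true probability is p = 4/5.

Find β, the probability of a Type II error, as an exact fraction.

Under the alternative p = 4/5, Y ~ Binomial(11, 4/5); β is the probability the test does not reject, P(Y < 10).
Equivalently, β = 1 − P(Y ≥ 10) = 6619897/9765625.

6619897/9765625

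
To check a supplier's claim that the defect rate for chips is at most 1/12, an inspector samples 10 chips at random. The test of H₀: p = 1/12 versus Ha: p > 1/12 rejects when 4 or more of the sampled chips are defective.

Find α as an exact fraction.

Under H₀, X ~ Binomial(10, 1/12); the Type I error rate is P(X ≥ 4).
α = 1 − P(X ≤ 3) = 1 − 5125125973/5159780352 = 34654379/5159780352.

34654379/5159780352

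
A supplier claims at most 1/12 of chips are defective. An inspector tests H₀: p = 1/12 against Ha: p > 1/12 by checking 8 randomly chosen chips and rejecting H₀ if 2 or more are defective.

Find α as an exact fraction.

59725447/429981696

α = P(reject H₀ | H₀ true) = P(Y ≥ 2 | p = 1/12), Y ~ Binomial(8, 1/12).
α = 1 − P(Y ≤ 1) = 1 − 370256249/429981696 = 59725447/429981696.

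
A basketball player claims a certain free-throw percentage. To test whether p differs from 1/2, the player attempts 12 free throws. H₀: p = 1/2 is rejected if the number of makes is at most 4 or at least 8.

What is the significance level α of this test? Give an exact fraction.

397/1024

The significance level is the null-hypothesis probability of the rejection region {≤4} ∪ {≥8}.
Each tail has probability (1 + 12 + 66 + 220 + 495)/4096; doubling gives α = 1588/4096 = 397/1024.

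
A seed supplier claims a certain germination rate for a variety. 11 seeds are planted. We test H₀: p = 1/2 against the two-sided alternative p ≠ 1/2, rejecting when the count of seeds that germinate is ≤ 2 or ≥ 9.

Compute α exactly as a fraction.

α = P(X ≤ 2 or X ≥ 9 | p = 1/2), X ~ Binomial(11, 1/2).
The two tails are symmetric, so α = 2·(1 + 11 + 55)/2^11 = 134/2048 = 67/1024.

67/1024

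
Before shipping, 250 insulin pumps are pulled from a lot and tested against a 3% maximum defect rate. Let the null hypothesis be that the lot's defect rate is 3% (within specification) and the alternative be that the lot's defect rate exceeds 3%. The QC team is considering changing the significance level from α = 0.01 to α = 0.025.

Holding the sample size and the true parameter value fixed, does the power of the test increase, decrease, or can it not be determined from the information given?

With a larger α the critical value moves toward the center, so more of the Ha sampling distribution lies in the rejection region.
Since power = 1 − β and β decreases, power increases.

It increases.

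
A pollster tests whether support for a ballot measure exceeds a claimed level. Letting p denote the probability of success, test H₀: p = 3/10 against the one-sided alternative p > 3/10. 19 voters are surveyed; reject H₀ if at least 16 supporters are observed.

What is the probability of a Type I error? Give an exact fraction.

Under H₀, S ~ Binomial(19, 3/10), and α = P(S ≥ 16).
Adding the binomial terms for j = 16 through 19 with p = 3/10 yields 1930258016361/1250000000000000000.

1930258016361/1250000000000000000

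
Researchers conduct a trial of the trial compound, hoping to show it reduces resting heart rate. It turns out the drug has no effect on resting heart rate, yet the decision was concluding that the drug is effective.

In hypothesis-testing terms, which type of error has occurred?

Type I error

The null hypothesis here is that the drug has no effect on resting heart rate.
'Concluding that the drug is effective' corresponds to rejecting H₀.
H₀ was rejected but H₀ is true — a Type I error (false positive).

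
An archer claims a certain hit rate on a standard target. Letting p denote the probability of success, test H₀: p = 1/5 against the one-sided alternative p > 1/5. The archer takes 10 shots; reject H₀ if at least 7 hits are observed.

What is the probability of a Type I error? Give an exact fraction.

The Type I error probability is α = P(K ≥ 7) computed under H₀, where K ~ Binomial(10, 1/5).
Summing C(10,j)(1/5)^j(4/5)^{10−j} for j = 7,…,10 gives 8441/9765625.

8441/9765625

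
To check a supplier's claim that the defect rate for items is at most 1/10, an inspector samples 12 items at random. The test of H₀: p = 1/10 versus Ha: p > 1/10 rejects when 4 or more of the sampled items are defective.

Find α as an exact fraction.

α = P(reject H₀ | H₀ true) = P(S ≥ 4 | p = 1/10), S ~ Binomial(12, 1/10).
Computing the lower-tail complement: 1 − 194872505967/200000000000 = 5127494033/200000000000.

5127494033/200000000000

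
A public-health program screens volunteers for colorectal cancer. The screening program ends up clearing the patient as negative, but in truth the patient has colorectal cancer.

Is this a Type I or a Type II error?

Type II error

The null hypothesis here is that the patient does not have colorectal cancer.
'Clearing the patient as negative' corresponds to failing to reject H₀.
H₀ was not rejected but H₀ is false — a Type II error (false negative).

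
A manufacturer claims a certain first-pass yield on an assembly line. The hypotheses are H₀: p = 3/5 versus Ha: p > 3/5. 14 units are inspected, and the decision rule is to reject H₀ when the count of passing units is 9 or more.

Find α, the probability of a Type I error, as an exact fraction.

The Type I error probability is α = P(Y ≥ 9) computed under H₀, where Y ~ Binomial(14, 3/5).
Summing C(14,j)(3/5)^j(2/5)^{14−j} for j = 9,…,14 gives 2965421097/6103515625.

2965421097/6103515625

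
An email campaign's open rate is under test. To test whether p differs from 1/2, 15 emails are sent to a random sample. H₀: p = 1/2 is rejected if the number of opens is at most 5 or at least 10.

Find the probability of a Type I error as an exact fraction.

309/1024

Under H₀, S ~ Binomial(15, 1/2); α is the probability of landing in either tail, P(S ≤ 5) + P(S ≥ 10).
Each tail has probability (1 + 15 + 105 + 455 + 1365 + 3003)/32768; doubling gives α = 9888/32768 = 309/1024.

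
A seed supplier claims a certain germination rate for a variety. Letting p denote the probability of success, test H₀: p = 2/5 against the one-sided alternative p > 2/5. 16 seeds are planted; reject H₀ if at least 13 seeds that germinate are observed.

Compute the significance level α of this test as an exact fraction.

Under H₀, X ~ Binomial(16, 2/5), and α = P(X ≥ 13).
P(X ≥ 13) = Σ_{j=13}^{16} C(16,j)·(2/5)^j·(3/5)^{16-j} = 28639232/30517578125.

28639232/30517578125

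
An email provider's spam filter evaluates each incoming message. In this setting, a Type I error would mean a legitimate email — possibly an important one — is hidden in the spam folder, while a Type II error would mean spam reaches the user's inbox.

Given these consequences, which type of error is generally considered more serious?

Type I error

The Type I consequence (a legitimate email — possibly an important one — is hidden in the spam folder) is more severe than the Type II consequence (spam reaches the user's inbox).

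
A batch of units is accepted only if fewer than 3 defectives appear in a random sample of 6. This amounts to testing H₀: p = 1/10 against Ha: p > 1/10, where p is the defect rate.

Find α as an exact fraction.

α = P(reject H₀ | H₀ true) = P(Y ≥ 3 | p = 1/10), Y ~ Binomial(6, 1/10).
Computing the lower-tail complement: 1 − 19683/20000 = 317/20000.

317/20000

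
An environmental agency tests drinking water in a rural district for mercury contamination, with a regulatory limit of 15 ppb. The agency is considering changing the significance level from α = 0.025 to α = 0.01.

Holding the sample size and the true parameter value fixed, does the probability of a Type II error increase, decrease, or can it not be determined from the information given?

A smaller α moves the rejection region further into the tail. With the alternative true, more outcomes now fall outside the rejection region, so failing to reject becomes more likely.

It increases.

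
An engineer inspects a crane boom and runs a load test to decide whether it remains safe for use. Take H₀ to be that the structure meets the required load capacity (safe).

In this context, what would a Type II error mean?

A Type II error would mean concluding that the structure meets the required load capacity (safe) (or at least failing to establish that the structure is structurally deficient) when in fact the structure is structurally deficient.

A Type II error is failing to reject H₀ when H₀ is false.
Here that means keeping the structure open when actually the structure is structurally deficient.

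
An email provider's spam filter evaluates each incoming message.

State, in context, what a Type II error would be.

With the conventional null hypothesis that the message is legitimate (not spam):
A Type II error is failing to reject H₀ when H₀ is false.
Here that means delivering the message to the inbox when actually the message is spam.

A Type II error would mean concluding that the message is legitimate (not spam) (or at least failing to establish that the message is spam) when in fact the message is spam.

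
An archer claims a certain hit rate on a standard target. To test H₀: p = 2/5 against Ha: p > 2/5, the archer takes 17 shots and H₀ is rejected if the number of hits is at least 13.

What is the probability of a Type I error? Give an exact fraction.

α = P(reject H₀ | H₀ true) = P(Y ≥ 13 | p = 2/5), with Y ~ Binomial(17, 2/5).
Adding the binomial terms for j = 13 through 17 with p = 2/5 yields 384729088/152587890625.

384729088/152587890625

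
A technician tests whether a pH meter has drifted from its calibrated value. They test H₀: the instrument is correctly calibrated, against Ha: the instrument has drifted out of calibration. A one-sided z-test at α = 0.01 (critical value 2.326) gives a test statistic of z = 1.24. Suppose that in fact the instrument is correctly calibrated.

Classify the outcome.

No error (correct decision).

Since z = 1.24 ≤ z* = 2.326, H₀ is not rejected.
H₀ is true (actually the instrument is correctly calibrated).
The decision matches the true state — no error.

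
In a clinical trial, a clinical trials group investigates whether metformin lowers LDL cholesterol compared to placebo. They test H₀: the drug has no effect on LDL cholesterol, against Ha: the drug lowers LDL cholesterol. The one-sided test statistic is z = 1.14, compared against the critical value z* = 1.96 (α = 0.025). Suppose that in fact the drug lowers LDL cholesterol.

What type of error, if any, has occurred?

Type II error

Since z = 1.14 ≤ z* = 1.96, H₀ is not rejected.
H₀ is false (actually the drug lowers LDL cholesterol).
Failing to reject a false H₀ is a Type II error.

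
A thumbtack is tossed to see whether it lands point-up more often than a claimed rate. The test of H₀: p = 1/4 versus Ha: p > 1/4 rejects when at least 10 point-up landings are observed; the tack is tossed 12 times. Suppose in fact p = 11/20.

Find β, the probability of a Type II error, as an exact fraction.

β = P(fail to reject H₀ | Ha true) = P(Y ≤ 9 | p = 11/20), Y ~ Binomial(12, 11/20).
Equivalently, β = 1 − P(Y ≥ 10) = 784677287856069/819200000000000.

784677287856069/819200000000000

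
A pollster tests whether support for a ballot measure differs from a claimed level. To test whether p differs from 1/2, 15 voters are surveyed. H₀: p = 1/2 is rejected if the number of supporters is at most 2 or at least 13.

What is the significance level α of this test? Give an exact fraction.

121/16384

The significance level is the null-hypothesis probability of the rejection region {≤2} ∪ {≥13}.
By symmetry, α = 2·P(Y ≤ 2) = 2·(1 + 15 + 105)/32768 = 242/32768 = 121/16384.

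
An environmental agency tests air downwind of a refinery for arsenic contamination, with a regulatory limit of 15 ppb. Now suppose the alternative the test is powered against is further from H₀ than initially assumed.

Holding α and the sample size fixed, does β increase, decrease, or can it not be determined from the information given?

A larger true effect moves the Ha sampling distribution further from the H₀ critical value, making rejection more likely when Ha is true.

It decreases.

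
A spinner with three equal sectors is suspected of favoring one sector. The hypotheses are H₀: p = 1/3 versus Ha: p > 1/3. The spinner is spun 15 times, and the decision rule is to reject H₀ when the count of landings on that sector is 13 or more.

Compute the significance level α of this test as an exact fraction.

451/14348907

The Type I error probability is α = P(S ≥ 13) computed under H₀, where S ~ Binomial(15, 1/3).
Adding the binomial terms for j = 13 through 15 with p = 1/3 yields 451/14348907.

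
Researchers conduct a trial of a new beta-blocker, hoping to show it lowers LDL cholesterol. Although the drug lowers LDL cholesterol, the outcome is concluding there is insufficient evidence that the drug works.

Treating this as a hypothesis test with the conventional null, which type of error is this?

Type II error

The null hypothesis here is that the drug has no effect on LDL cholesterol.
'Concluding there is insufficient evidence that the drug works' corresponds to failing to reject H₀.
H₀ was not rejected but H₀ is false — a Type II error (false negative).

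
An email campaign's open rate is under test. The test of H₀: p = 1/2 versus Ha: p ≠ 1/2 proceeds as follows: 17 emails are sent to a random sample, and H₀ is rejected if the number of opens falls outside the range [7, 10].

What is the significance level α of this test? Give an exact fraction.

α = P(S ≤ 6 or S ≥ 11 | p = 1/2), S ~ Binomial(17, 1/2).
The two tails are symmetric, so α = 2·(1 + 17 + 136 + 680 + 2380 + 6188 + 12376)/2^17 = 43556/131072 = 10889/32768.

10889/32768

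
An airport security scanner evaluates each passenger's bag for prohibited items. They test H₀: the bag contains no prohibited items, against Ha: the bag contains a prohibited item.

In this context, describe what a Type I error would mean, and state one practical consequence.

A Type I error is rejecting H₀ when H₀ is true.
Here that means flagging the bag for a manual search when actually the bag contains no prohibited items.

A Type I error would mean concluding that the bag contains a prohibited item when in fact the bag contains no prohibited items. Consequence: a harmless bag is searched, delaying the passenger.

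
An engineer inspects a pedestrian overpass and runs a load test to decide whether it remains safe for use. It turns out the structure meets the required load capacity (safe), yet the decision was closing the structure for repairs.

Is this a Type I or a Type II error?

Type I error

The null hypothesis here is that the structure meets the required load capacity (safe).
'Closing the structure for repairs' corresponds to rejecting H₀.
H₀ was rejected but H₀ is true — a Type I error (false positive).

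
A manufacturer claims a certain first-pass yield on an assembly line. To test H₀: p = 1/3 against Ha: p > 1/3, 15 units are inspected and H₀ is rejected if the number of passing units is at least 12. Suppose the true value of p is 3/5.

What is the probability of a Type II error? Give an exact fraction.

27755679248/30517578125

A Type II error is failing to reject when Ha holds: with p = 3/5, β = P(Y ≤ 11).
Adding the binomial probabilities P(Y=0)+…+P(Y=11) at p = 3/5 gives 27755679248/30517578125.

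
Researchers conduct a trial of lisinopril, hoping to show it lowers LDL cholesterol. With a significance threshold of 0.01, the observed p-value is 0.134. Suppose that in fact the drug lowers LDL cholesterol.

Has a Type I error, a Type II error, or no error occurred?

Type II error

The conventional null hypothesis is that the drug has no effect on LDL cholesterol.
Since p = 0.134 ≥ α = 0.01, H₀ is not rejected.
H₀ is false (actually the drug lowers LDL cholesterol).
Failing to reject a false H₀ is a Type II error.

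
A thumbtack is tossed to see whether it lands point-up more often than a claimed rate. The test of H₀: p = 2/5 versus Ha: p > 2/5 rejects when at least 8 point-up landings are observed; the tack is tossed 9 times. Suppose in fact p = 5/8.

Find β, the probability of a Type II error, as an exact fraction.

3803679/4194304

Under the alternative p = 5/8, K ~ Binomial(9, 5/8); β is the probability the test does not reject, P(K < 8).
Summing C(9,j)·(5/8)^j·(3/8)^{9-j} for j = 0..7 gives 3803679/4194304.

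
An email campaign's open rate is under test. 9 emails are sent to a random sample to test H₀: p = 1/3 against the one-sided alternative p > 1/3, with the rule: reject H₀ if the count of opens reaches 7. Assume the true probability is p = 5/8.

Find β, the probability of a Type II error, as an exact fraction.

24101307/33554432

β = P(fail to reject H₀ | Ha true) = P(K ≤ 6 | p = 5/8), K ~ Binomial(9, 5/8).
Equivalently, β = 1 − P(K ≥ 7) = 24101307/33554432.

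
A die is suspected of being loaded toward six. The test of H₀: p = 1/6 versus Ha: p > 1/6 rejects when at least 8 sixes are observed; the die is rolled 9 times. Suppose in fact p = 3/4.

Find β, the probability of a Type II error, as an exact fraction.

A Type II error is failing to reject when Ha holds: with p = 3/4, β = P(K ≤ 7).
Summing C(9,j)·(3/4)^j·(1/4)^{9-j} for j = 0..7 gives 45853/65536.

45853/65536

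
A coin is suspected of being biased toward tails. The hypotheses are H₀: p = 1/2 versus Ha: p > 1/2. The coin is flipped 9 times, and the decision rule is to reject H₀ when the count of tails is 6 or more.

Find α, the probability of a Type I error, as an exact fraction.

α = P(reject H₀ | H₀ true) = P(K ≥ 6 | p = 1/2), with K ~ Binomial(9, 1/2).
Summing the upper tail: (84 + 36 + 9 + 1) / 2^9 = 130/512 = 65/256.

65/256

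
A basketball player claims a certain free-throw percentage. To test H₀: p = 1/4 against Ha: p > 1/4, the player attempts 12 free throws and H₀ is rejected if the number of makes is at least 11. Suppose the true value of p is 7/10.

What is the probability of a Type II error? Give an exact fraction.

914974950051/1000000000000

A Type II error is failing to reject when Ha holds: with p = 7/10, β = P(S ≤ 10).
Adding the binomial probabilities P(S=0)+…+P(S=10) at p = 7/10 gives 914974950051/1000000000000.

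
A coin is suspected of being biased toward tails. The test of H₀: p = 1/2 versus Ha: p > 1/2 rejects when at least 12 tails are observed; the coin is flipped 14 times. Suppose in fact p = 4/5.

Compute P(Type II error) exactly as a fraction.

3368829417/6103515625

β = P(fail to reject H₀ | Ha true) = P(Y ≤ 11 | p = 4/5), Y ~ Binomial(14, 4/5).
Adding the binomial probabilities P(Y=0)+…+P(Y=11) at p = 4/5 gives 3368829417/6103515625.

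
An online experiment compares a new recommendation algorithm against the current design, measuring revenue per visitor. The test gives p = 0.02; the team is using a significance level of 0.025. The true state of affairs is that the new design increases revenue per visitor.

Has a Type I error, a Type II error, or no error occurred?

The conventional null hypothesis is that the new design has no effect on revenue per visitor.
Since p = 0.02 < α = 0.025, H₀ is rejected.
H₀ is false (actually the new design increases revenue per visitor).
The decision matches the true state — no error.

No error — this is a correct decision.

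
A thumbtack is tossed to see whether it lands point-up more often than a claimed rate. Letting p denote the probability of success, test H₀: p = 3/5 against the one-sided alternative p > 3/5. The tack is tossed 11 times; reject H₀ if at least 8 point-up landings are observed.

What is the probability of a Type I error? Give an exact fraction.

The Type I error probability is α = P(S ≥ 8) computed under H₀, where S ~ Binomial(11, 3/5).
Summing C(11,j)(3/5)^j(2/5)^{11−j} for j = 8,…,11 gives 2893401/9765625.

2893401/9765625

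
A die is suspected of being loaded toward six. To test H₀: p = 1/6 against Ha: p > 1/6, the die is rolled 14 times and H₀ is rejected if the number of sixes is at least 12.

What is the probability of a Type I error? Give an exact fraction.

The Type I error probability is α = P(X ≥ 12) computed under H₀, where X ~ Binomial(14, 1/6).
Summing C(14,j)(1/6)^j(5/6)^{14−j} for j = 12,…,14 gives 391/13060694016.

391/13060694016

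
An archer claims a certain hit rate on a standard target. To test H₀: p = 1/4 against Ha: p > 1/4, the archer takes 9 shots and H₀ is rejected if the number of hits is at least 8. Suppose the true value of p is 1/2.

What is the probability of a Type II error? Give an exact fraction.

251/256

β = P(fail to reject H₀ | Ha true) = P(Y ≤ 7 | p = 1/2), Y ~ Binomial(9, 1/2).
Summing C(9,j)·(1/2)^j·(1/2)^{9-j} for j = 0..7 gives 251/256.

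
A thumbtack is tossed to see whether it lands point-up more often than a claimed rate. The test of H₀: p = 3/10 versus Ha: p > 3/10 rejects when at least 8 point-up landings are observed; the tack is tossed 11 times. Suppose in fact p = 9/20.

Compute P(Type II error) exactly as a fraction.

4807868226029/5120000000000

A Type II error is failing to reject when Ha holds: with p = 9/20, β = P(Y ≤ 7).
Equivalently, β = 1 − P(Y ≥ 8) = 4807868226029/5120000000000.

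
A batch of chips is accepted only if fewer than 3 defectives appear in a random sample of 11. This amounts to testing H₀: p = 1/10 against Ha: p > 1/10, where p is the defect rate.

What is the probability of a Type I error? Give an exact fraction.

α = P(reject H₀ | H₀ true) = P(Y ≥ 3 | p = 1/10), Y ~ Binomial(11, 1/10).
Via the complement, α = 1 − Σ_{j=0}^{2} C(11,j)(1/10)^j(9/10)^{11-j} = 1791237017/20000000000.

1791237017/20000000000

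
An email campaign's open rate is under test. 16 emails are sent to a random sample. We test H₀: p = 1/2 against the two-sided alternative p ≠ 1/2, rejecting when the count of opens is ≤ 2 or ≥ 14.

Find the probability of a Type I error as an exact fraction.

137/32768

α = P(K ≤ 2 or K ≥ 14 | p = 1/2), K ~ Binomial(16, 1/2).
The two tails are symmetric, so α = 2·(1 + 16 + 120)/2^16 = 274/65536 = 137/32768.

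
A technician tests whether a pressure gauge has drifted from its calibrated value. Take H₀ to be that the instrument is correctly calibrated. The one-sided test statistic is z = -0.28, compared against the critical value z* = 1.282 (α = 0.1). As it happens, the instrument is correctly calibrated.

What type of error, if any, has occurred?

No error (correct decision).

Since z = -0.28 ≤ z* = 1.282, H₀ is not rejected.
H₀ is true (actually the instrument is correctly calibrated).
The decision matches the true state — no error.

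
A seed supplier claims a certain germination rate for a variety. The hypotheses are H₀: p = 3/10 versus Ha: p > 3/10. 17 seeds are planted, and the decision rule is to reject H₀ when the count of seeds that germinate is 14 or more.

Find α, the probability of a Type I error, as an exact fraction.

121645250577/10000000000000000

The Type I error probability is α = P(Y ≥ 14) computed under H₀, where Y ~ Binomial(17, 3/10).
Summing C(17,j)(3/10)^j(7/10)^{17−j} for j = 14,…,17 gives 121645250577/10000000000000000.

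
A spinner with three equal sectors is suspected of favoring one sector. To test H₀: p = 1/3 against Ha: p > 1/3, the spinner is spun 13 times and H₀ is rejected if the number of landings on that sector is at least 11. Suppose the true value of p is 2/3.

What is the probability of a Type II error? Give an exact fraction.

50857/59049

A Type II error is failing to reject when Ha holds: with p = 2/3, β = P(K ≤ 10).
Adding the binomial probabilities P(K=0)+…+P(K=10) at p = 2/3 gives 50857/59049.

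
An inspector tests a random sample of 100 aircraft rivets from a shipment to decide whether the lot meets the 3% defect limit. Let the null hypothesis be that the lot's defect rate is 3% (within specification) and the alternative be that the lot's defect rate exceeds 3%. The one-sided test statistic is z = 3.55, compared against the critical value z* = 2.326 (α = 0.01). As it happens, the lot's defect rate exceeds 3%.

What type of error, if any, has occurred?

Since z = 3.55 > z* = 2.326, H₀ is rejected.
H₀ is false (actually the lot's defect rate exceeds 3%).
The decision matches the true state — no error.

No error — this is a correct decision.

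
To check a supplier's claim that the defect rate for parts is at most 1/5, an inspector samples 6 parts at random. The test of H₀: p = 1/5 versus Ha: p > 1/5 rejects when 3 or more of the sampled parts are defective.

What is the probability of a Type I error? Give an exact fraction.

309/3125

The significance level is the probability, assuming p = 1/5, of seeing 3 or more defectives in 6 draws.
Via the complement, α = 1 − Σ_{j=0}^{2} C(6,j)(1/5)^j(4/5)^{6-j} = 309/3125.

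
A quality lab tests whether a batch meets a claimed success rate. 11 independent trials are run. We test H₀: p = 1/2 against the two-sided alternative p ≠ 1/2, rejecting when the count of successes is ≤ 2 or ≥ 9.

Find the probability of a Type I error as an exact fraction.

Under H₀, X ~ Binomial(11, 1/2); α is the probability of landing in either tail, P(X ≤ 2) + P(X ≥ 9).
By symmetry, α = 2·P(X ≤ 2) = 2·(1 + 11 + 55)/2048 = 134/2048 = 67/1024.

67/1024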